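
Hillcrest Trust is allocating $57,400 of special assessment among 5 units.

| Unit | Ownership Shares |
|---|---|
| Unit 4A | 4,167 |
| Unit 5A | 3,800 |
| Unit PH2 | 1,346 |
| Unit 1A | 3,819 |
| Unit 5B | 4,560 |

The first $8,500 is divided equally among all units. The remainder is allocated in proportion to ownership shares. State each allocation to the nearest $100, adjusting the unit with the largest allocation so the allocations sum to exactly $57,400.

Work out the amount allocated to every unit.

First tranche $8,500 split equally: $1,700 each.
Remainder $48,900 by ownership shares (total 17,692): Unit 4A 11,517.43 → $11,500; Unit 5A 10,503.05 → $10,500; Unit PH2 3,720.29 → $3,700; Unit 1A 10,555.57 → $10,600; Unit 5B 12,603.66 → $12,600.
Totals: Unit 4A $1,700 + $11,500 = $13,200; Unit 5A $1,700 + $10,500 = $12,200; Unit PH2 $1,700 + $3,700 = $5,400; Unit 1A $1,700 + $10,600 = $12,300; Unit 5B $1,700 + $12,600 = $14,300.

Unit 4A: $13,200 | Unit 5A: $12,200 | Unit PH2: $5,400 | Unit 1A: $12,300 | Unit 5B: $14,300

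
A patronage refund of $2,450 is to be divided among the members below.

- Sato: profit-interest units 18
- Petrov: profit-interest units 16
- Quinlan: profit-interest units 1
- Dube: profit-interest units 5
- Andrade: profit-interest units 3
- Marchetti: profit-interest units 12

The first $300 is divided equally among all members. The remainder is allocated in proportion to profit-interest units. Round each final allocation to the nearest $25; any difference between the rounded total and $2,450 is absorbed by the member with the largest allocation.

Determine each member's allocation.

First tranche $300 split equally: $50 each.
Remainder $2,150 by profit-interest units (total 55): Sato 703.64 → $700; Petrov 625.45 → $625; Quinlan 39.09 → $50; Dube 195.45 → $200; Andrade 117.27 → $125; Marchetti 469.09 → $475.
Rounding difference −$25 on remainder applied to Sato.
Totals: Sato $50 + $675 = $725; Petrov $50 + $625 = $675; Quinlan $50 + $50 = $100; Dube $50 + $200 = $250; Andrade $50 + $125 = $175; Marchetti $50 + $475 = $525.

Sato: $725; Petrov: $675; Quinlan: $100; Dube: $250; Andrade: $175; Marchetti: $525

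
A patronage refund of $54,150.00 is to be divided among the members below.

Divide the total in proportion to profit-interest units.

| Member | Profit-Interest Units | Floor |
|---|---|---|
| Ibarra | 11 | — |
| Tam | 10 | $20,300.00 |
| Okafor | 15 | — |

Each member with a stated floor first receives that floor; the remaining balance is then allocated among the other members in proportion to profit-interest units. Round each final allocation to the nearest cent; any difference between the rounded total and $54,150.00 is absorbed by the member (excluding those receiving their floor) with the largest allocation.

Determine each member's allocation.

Ibarra: $14,321.15 | Tam: $20,300.00 | Okafor: $19,528.85

Guaranteed amounts: Tam $20,300.00. Residual $33,850.00.
Residual split over remaining profit-interest units 26: Ibarra 14,321.1538 → $14,321.15; Okafor 19,528.8462 → $19,528.85.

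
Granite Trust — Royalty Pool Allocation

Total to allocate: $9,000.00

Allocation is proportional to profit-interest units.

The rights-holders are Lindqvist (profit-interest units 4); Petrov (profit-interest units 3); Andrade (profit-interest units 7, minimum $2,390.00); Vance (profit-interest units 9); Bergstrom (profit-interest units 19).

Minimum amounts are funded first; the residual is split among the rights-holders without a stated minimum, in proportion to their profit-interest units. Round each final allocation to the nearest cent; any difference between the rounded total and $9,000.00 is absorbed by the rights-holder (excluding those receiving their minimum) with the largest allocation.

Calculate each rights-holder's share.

Lindqvist: $755.43 · Petrov: $566.57 · Andrade: $2,390.00 · Vance: $1,699.71 · Bergstrom: $3,588.29

Guaranteed amounts: Andrade $2,390.00. Residual $6,610.00.
Residual split over remaining profit-interest units 35: Lindqvist 755.4286 → $755.43; Petrov 566.5714 → $566.57; Vance 1,699.7143 → $1,699.71; Bergstrom 3,588.2857 → $3,588.29.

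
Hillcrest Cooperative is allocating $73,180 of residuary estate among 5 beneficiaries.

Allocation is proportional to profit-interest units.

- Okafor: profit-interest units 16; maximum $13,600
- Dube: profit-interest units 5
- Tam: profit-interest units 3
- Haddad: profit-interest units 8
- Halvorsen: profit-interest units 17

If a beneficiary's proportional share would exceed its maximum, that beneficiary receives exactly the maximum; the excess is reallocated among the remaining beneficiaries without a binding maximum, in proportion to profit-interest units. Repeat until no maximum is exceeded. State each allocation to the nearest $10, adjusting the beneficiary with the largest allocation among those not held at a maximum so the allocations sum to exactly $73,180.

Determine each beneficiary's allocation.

Okafor: $13,600; Dube: $9,030; Tam: $5,420; Haddad: $14,440; Halvorsen: $30,690

Total profit-interest units = 49.
Pro-rata shares before constraints: Okafor 23,895.51; Dube 7,467.35; Tam 4,480.41; Haddad 11,947.76; Halvorsen 25,388.98.
Cap binds for Okafor ($13,600); remaining pool $59,580 reallocated over remaining profit-interest units 33.
Remaining shares: Dube 9,027.27 → $9,030; Tam 5,416.36 → $5,420; Haddad 14,443.64 → $14,440; Halvorsen 30,692.73 → $30,690.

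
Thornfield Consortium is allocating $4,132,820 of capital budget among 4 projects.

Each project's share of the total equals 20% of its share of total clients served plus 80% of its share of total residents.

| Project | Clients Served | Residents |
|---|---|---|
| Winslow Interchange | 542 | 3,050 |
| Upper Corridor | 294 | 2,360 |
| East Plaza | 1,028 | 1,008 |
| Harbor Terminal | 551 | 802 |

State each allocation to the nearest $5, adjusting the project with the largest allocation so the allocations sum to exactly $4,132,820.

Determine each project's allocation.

Totals — clients served 2,415, residents 7,220.
Combined weights (20% clients served + 80% residents): Winslow Interchange 0.3828; Upper Corridor 0.2858; East Plaza 0.1968; Harbor Terminal 0.1345.
Raw shares: Winslow Interchange 1,582,193.38; Upper Corridor 1,181,340.44; East Plaza 813,439.51; Harbor Terminal 555,846.67.
Rounded to nearest $5: Winslow Interchange $1,582,195; Upper Corridor $1,181,340; East Plaza $813,440; Harbor Terminal $555,845. Sum = $4,132,820.
Rounded total matches; no reconciliation needed.

Winslow Interchange: $1,582,195 · Upper Corridor: $1,181,340 · East Plaza: $813,440 · Harbor Terminal: $555,845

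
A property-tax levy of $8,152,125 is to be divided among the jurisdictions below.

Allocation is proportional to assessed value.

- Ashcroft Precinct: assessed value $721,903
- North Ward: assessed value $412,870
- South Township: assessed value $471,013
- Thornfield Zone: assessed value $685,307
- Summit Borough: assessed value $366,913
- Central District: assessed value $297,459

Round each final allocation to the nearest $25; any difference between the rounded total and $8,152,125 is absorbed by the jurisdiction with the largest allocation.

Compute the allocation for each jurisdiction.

Ashcroft Precinct: $1,991,225 · North Ward: $1,138,825 · South Township: $1,299,200 · Thornfield Zone: $1,890,300 · Summit Borough: $1,012,075 · Central District: $820,500

Combined assessed value = 2,955,465.
Unrounded shares: Ashcroft Precinct 721,903/2,955,465 × $8,152,125 = 1,991,241.14; North Ward 412,870/2,955,465 × $8,152,125 = 1,138,828.53; South Township 471,013/2,955,465 × $8,152,125 = 1,299,205.66; Thornfield Zone 685,307/2,955,465 × $8,152,125 = 1,890,297.58; Summit Borough 366,913/2,955,465 × $8,152,125 = 1,012,064.31; Central District 297,459/2,955,465 × $8,152,125 = 820,487.79.
Rounded to nearest $25: Ashcroft Precinct $1,991,250; North Ward $1,138,825; South Township $1,299,200; Thornfield Zone $1,890,300; Summit Borough $1,012,075; Central District $820,500. Sum = $8,152,150.
Difference $8,152,125 − $8,152,150 = −$25 applied to largest allocation (Ashcroft Precinct): Ashcroft Precinct becomes $1,991,225.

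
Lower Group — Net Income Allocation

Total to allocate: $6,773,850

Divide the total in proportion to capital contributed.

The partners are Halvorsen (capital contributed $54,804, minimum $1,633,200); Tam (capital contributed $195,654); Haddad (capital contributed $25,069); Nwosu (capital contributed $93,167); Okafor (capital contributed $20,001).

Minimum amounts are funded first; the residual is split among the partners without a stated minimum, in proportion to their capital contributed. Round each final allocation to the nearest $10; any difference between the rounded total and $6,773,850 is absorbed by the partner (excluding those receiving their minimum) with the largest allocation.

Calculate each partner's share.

Guaranteed amounts: Halvorsen $1,633,200. Residual $5,140,650.
Residual split over remaining capital contributed 333,891: Tam 3,012,326.58 → $3,012,330; Haddad 385,967.14 → $385,970; Nwosu 1,434,417.04 → $1,434,420; Okafor 307,939.24 → $307,940.
Rounding difference −$10 applied to Tam → $3,012,320.

Halvorsen: $1,633,200 | Tam: $3,012,320 | Haddad: $385,970 | Nwosu: $1,434,420 | Okafor: $307,940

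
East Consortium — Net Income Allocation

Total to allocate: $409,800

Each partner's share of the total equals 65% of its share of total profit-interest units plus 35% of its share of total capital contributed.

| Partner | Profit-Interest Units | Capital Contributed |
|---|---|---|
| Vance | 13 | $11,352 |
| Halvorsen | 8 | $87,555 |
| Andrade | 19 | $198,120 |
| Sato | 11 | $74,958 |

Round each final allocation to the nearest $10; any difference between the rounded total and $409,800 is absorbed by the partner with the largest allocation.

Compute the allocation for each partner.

Profit-interest units total 51; capital contributed total 371,985.
Composite weights (65% profit-interest units + 35% capital contributed): Vance 0.1764; Halvorsen 0.1843; Andrade 0.4286; Sato 0.2107.
Proportional shares: Vance 72,275.34; Halvorsen 75,542.99; Andrade 175,627.00; Sato 86,354.66.
At nearest $10: Vance $72,280; Halvorsen $75,540; Andrade $175,630; Sato $86,350. Sum = $409,800.
Sum already equals the total — no adjustment.

Vance: $72,280 | Halvorsen: $75,540 | Andrade: $175,630 | Sato: $86,350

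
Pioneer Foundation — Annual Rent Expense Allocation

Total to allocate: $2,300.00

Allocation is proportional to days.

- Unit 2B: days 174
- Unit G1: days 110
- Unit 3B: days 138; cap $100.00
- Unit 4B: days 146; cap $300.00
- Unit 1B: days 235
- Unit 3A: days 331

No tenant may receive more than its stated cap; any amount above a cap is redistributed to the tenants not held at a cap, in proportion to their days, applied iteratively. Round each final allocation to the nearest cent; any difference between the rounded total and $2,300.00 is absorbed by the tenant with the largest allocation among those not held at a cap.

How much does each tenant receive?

Combined days = 1,134.
Unconstrained shares: Unit 2B 352.9101; Unit G1 223.1041; Unit 3B 279.8942; Unit 4B 296.1199; Unit 1B 476.6314; Unit 3A 671.3404.
Cap binds for Unit 3B ($100.00); residual $2,200.00 reallocated over remaining days 996.
Cap binds for Unit 4B ($300.00); residual $1,900.00 reallocated over remaining days 850.
Shares after redistribution: Unit 2B 388.9412 → $388.94; Unit G1 245.8824 → $245.88; Unit 1B 525.2941 → $525.29; Unit 3A 739.8824 → $739.88.
Rounding difference +$0.01 applied to Unit 3A → $739.89.

Unit 2B: $388.94 · Unit G1: $245.88 · Unit 3B: $100.00 · Unit 4B: $300.00 · Unit 1B: $525.29 · Unit 3A: $739.89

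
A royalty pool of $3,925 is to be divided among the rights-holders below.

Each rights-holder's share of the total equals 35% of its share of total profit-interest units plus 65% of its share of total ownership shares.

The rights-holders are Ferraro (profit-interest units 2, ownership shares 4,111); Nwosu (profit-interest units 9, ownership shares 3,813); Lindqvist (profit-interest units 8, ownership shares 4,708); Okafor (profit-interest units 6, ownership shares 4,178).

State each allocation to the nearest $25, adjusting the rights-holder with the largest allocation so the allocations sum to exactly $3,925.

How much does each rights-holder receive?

Totals — profit-interest units 25, ownership shares 16,810.
Combined weights (35% profit-interest units + 65% ownership shares): Ferraro 0.1870; Nwosu 0.2734; Lindqvist 0.2940; Okafor 0.2456.
Proportional shares: Ferraro 733.83; Nwosu 1,073.25; Lindqvist 1,154.13; Okafor 963.79.
At nearest $25: Ferraro $725; Nwosu $1,075; Lindqvist $1,150; Okafor $975. Sum = $3,925.
Rounded total matches; no reconciliation needed.

Ferraro: $725; Nwosu: $1,075; Lindqvist: $1,150; Okafor: $975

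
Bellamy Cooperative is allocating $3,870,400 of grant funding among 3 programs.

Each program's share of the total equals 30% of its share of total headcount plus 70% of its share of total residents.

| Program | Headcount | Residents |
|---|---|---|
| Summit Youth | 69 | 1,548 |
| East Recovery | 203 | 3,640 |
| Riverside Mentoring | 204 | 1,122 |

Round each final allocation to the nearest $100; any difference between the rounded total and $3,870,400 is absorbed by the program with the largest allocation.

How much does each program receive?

Summit Youth: $833,000; East Recovery: $2,058,000; Riverside Mentoring: $979,400

Headcount total 476; residents total 6,310.
Combined weights (30% headcount + 70% residents): Summit Youth 0.2152; East Recovery 0.5317; Riverside Mentoring 0.2530.
Pro-rata amounts: Summit Youth 832,967.41; East Recovery 2,058,064.54; Riverside Mentoring 979,368.05.
Rounded to nearest $100: Summit Youth $833,000; East Recovery $2,058,100; Riverside Mentoring $979,400. Sum = $3,870,500.
Difference $3,870,400 − $3,870,500 = −$100 applied to largest allocation (East Recovery): East Recovery becomes $2,058,000.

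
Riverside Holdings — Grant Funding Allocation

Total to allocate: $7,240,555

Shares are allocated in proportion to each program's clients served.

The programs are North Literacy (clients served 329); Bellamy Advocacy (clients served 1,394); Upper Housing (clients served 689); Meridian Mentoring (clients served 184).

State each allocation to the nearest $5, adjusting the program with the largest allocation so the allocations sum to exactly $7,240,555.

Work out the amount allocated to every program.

Clients served total: 2,596.
Proportional shares: North Literacy 329/2,596 × $7,240,555 = 917,620.41; Bellamy Advocacy 1,394/2,596 × $7,240,555 = 3,888,033.00; Upper Housing 689/2,596 × $7,240,555 = 1,921,703.54; Meridian Mentoring 184/2,596 × $7,240,555 = 513,198.04.
At nearest $5: North Literacy $917,620; Bellamy Advocacy $3,888,035; Upper Housing $1,921,705; Meridian Mentoring $513,200. Sum = $7,240,560.
Difference $7,240,555 − $7,240,560 = −$5 applied to largest allocation (Bellamy Advocacy): Bellamy Advocacy becomes $3,888,030.

North Literacy: $917,620; Bellamy Advocacy: $3,888,030; Upper Housing: $1,921,705; Meridian Mentoring: $513,200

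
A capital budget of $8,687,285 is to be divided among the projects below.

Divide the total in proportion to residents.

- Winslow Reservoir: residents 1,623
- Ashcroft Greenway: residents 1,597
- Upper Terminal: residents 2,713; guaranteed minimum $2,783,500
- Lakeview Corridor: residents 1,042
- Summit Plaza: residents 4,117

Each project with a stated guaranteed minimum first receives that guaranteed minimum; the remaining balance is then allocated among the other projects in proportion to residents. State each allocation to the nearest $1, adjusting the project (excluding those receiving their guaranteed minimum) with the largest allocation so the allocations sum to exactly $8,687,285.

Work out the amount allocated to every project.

Winslow Reservoir: $1,143,554 | Ashcroft Greenway: $1,125,235 | Upper Terminal: $2,783,500 | Lakeview Corridor: $734,186 | Summit Plaza: $2,900,810

Fund the minimums — Upper Terminal $2,783,500. Residual $5,903,785.
Residual split over remaining residents 8,379: Winslow Reservoir 1,143,554.49 → $1,143,554; Ashcroft Greenway 1,125,235.07 → $1,125,235; Lakeview Corridor 734,185.94 → $734,186; Summit Plaza 2,900,809.51 → $2,900,810.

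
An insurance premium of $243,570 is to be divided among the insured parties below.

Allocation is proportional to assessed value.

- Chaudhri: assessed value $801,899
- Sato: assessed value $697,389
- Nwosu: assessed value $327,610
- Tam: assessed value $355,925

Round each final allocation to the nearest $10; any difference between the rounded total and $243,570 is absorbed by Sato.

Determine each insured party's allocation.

Assessed value total: 2,182,823.
Unrounded shares: Chaudhri 801,899/2,182,823 × $243,570 = 89,479.79; Sato 697,389/2,182,823 × $243,570 = 77,818.05; Nwosu 327,610/2,182,823 × $243,570 = 36,556.32; Tam 355,925/2,182,823 × $243,570 = 39,715.84.
At nearest $10: Chaudhri $89,480; Sato $77,820; Nwosu $36,560; Tam $39,720. Sum = $243,580.
Difference $243,570 − $243,580 = −$10 applied to Sato: Sato becomes $77,810.

Chaudhri: $89,480; Sato: $77,810; Nwosu: $36,560; Tam: $39,720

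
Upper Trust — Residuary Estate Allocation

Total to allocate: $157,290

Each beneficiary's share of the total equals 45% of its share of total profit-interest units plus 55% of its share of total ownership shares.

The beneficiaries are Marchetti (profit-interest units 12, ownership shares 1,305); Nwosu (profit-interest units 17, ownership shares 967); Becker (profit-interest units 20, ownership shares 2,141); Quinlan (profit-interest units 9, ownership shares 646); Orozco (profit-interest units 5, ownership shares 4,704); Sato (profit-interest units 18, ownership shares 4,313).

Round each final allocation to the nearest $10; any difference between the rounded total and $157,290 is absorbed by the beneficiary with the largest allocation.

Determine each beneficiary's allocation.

Totals — profit-interest units 81, ownership shares 14,076.
Blended shares (45% profit-interest units + 55% ownership shares): Marchetti 0.1177; Nwosu 0.1322; Becker 0.1948; Quinlan 0.0752; Orozco 0.2116; Sato 0.2685.
Unrounded shares: Marchetti 18,506.38; Nwosu 20,798.24; Becker 30,635.01; Quinlan 11,834.74; Orozco 33,279.42; Sato 42,236.21.
After rounding ($10): Marchetti $18,510; Nwosu $20,800; Becker $30,640; Quinlan $11,830; Orozco $33,280; Sato $42,240. Sum = $157,300.
Difference $157,290 − $157,300 = −$10 applied to largest allocation (Sato): Sato becomes $42,230.

Marchetti: $18,510 · Nwosu: $20,800 · Becker: $30,640 · Quinlan: $11,830 · Orozco: $33,280 · Sato: $42,230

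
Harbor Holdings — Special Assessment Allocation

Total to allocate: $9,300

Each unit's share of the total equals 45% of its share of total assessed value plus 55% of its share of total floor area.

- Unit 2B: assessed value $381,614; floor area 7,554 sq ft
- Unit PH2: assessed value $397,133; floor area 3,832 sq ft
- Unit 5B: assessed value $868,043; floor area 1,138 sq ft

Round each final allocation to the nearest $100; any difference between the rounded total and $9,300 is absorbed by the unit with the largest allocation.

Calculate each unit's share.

Unit 2B: $4,000 | Unit PH2: $2,600 | Unit 5B: $2,700

Assessed value total 1,646,790; floor area total 12,524.
Combined weights (45% assessed value + 55% floor area): Unit 2B 0.4360; Unit PH2 0.2768; Unit 5B 0.2872.
Raw shares: Unit 2B 4,054.97; Unit PH2 2,574.29; Unit 5B 2,670.74.
At nearest $100: Unit 2B $4,100; Unit PH2 $2,600; Unit 5B $2,700. Sum = $9,400.
Difference $9,300 − $9,400 = −$100 applied to largest allocation (Unit 2B): Unit 2B becomes $4,000.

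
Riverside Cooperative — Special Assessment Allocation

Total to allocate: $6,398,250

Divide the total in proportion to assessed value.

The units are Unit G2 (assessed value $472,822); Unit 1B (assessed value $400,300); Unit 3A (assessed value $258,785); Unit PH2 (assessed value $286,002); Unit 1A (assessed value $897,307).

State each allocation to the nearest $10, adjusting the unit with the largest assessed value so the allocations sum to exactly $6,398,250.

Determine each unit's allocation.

Unit G2: $1,306,670 · Unit 1B: $1,106,260 · Unit 3A: $715,170 · Unit PH2: $790,390 · Unit 1A: $2,479,760

Assessed value total: 2,315,216.
Proportional shares: Unit G2 472,822/2,315,216 × $6,398,250 = 1,306,674.35; Unit 1B 400,300/2,315,216 × $6,398,250 = 1,106,255.09; Unit 3A 258,785/2,315,216 × $6,398,250 = 715,169.18; Unit PH2 286,002/2,315,216 × $6,398,250 = 790,385.13; Unit 1A 897,307/2,315,216 × $6,398,250 = 2,479,766.26.
After rounding ($10): Unit G2 $1,306,670; Unit 1B $1,106,260; Unit 3A $715,170; Unit PH2 $790,390; Unit 1A $2,479,770. Sum = $6,398,260.
Difference $6,398,250 − $6,398,260 = −$10 applied to largest assessed value (Unit 1A): Unit 1A becomes $2,479,760.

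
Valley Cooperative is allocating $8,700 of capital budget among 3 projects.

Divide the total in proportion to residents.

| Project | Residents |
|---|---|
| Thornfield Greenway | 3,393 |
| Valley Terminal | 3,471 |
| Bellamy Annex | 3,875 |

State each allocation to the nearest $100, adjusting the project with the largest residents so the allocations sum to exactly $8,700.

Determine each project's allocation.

Thornfield Greenway: $2,700 · Valley Terminal: $2,800 · Bellamy Annex: $3,200

Combined residents = 10,739.
Pro-rata amounts: Thornfield Greenway 3,393/10,739 × $8,700 = 2,748.78; Valley Terminal 3,471/10,739 × $8,700 = 2,811.97; Bellamy Annex 3,875/10,739 × $8,700 = 3,139.26.
Rounded to nearest $100: Thornfield Greenway $2,700; Valley Terminal $2,800; Bellamy Annex $3,100. Sum = $8,600.
Difference $8,700 − $8,600 = +$100 applied to largest residents (Bellamy Annex): Bellamy Annex becomes $3,200.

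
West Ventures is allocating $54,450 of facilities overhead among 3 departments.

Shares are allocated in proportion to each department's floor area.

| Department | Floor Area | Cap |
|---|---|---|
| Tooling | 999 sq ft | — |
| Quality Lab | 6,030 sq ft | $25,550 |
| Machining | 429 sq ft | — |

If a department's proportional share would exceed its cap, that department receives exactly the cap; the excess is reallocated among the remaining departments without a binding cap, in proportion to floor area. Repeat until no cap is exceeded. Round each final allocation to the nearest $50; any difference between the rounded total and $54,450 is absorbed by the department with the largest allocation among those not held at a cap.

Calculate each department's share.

Tooling: $20,200 · Quality Lab: $25,550 · Machining: $8,700

Combined floor area = 7,458.
Unconstrained shares: Tooling 7,293.58; Quality Lab 44,024.34; Machining 3,132.08.
Held at cap: Quality Lab ($25,550); residual $28,900 reallocated over remaining floor area 1,428.
Redistributed shares: Tooling 20,217.86 → $20,200; Machining 8,682.14 → $8,700.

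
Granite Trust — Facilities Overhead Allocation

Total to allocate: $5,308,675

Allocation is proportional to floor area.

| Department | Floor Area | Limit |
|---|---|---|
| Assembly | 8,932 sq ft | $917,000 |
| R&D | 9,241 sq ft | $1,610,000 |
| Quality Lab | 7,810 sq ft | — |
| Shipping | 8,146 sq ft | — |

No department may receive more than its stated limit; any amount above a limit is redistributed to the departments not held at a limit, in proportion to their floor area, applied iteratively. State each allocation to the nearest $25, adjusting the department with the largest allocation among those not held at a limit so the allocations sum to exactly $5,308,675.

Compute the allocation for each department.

Assembly: $917,000 | R&D: $1,610,000 | Quality Lab: $1,361,550 | Shipping: $1,420,125

Combined floor area = 34,129.
Pro-rata shares before constraints: Assembly 1,389,348.80; R&D 1,437,412.92; Quality Lab 1,214,824.69; Shipping 1,267,088.59.
Capped: Assembly ($917,000); balance $4,391,675 reallocated over remaining floor area 25,197.
Capped: R&D ($1,610,000); balance $2,781,675 reallocated over remaining floor area 15,956.
Shares after redistribution: Quality Lab 1,361,549.37 → $1,361,550; Shipping 1,420,125.63 → $1,420,125.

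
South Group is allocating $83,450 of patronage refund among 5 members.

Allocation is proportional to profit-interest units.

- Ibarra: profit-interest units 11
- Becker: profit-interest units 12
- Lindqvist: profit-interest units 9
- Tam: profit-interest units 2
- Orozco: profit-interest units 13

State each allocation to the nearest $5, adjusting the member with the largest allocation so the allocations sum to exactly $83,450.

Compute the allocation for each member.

Total profit-interest units = 47.
Pro-rata amounts: Ibarra 11/47 × $83,450 = 19,530.85; Becker 12/47 × $83,450 = 21,306.38; Lindqvist 9/47 × $83,450 = 15,979.79; Tam 2/47 × $83,450 = 3,551.06; Orozco 13/47 × $83,450 = 23,081.91.
At nearest $5: Ibarra $19,530; Becker $21,305; Lindqvist $15,980; Tam $3,550; Orozco $23,080. Sum = $83,445.
Difference $83,450 − $83,445 = +$5 applied to largest allocation (Orozco): Orozco becomes $23,085.

Ibarra: $19,530; Becker: $21,305; Lindqvist: $15,980; Tam: $3,550; Orozco: $23,085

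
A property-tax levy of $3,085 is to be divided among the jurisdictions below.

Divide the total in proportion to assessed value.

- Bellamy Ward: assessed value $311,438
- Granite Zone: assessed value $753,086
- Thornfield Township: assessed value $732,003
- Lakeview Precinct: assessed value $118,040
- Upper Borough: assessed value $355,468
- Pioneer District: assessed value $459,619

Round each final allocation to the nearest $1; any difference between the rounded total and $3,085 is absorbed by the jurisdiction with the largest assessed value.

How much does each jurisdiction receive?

Bellamy Ward: $352 · Granite Zone: $852 · Thornfield Township: $827 · Lakeview Precinct: $133 · Upper Borough: $402 · Pioneer District: $519

Total assessed value = 2,729,654.
Proportional shares: Bellamy Ward 311,438/2,729,654 × $3,085 = 351.98; Granite Zone 753,086/2,729,654 × $3,085 = 851.12; Thornfield Township 732,003/2,729,654 × $3,085 = 827.30; Lakeview Precinct 118,040/2,729,654 × $3,085 = 133.41; Upper Borough 355,468/2,729,654 × $3,085 = 401.74; Pioneer District 459,619/2,729,654 × $3,085 = 519.45.
After rounding ($1): Bellamy Ward $352; Granite Zone $851; Thornfield Township $827; Lakeview Precinct $133; Upper Borough $402; Pioneer District $519. Sum = $3,084.
Difference $3,085 − $3,084 = +$1 applied to largest assessed value (Granite Zone): Granite Zone becomes $852.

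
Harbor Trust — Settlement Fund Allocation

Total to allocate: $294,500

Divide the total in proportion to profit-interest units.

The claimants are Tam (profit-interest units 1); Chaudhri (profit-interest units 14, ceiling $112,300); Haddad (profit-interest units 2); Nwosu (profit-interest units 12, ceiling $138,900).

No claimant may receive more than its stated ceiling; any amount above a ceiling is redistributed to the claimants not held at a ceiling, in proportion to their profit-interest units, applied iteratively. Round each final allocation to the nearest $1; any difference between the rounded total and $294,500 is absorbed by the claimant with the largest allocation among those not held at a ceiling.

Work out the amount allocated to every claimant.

Profit-interest units total: 29.
Proportional shares (ignoring caps): Tam 10,155.17; Chaudhri 142,172.41; Haddad 20,310.34; Nwosu 121,862.07.
Held at cap: Chaudhri ($112,300); balance $182,200 reallocated over remaining profit-interest units 15.
Held at cap: Nwosu ($138,900); balance $43,300 reallocated over remaining profit-interest units 3.
Shares after redistribution: Tam 14,433.33 → $14,433; Haddad 28,866.67 → $28,867.

Tam: $14,433 · Chaudhri: $112,300 · Haddad: $28,867 · Nwosu: $138,900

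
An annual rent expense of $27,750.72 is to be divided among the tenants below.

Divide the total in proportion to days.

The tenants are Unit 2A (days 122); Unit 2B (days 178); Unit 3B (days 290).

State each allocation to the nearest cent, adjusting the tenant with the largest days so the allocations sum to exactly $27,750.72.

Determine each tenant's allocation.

Combined days = 122 + 178 + 290 = 590.
Unrounded shares: Unit 2A 5,738.2845; Unit 2B 8,372.2511; Unit 3B 13,640.1844.
Rounded to nearest cent: Unit 2A $5,738.28; Unit 2B $8,372.25; Unit 3B $13,640.18. Sum = $27,750.71.
Difference $27,750.72 − $27,750.71 = +$0.01 applied to largest days (Unit 3B): Unit 3B becomes $13,640.19.

Unit 2A: $5,738.28 | Unit 2B: $8,372.25 | Unit 3B: $13,640.19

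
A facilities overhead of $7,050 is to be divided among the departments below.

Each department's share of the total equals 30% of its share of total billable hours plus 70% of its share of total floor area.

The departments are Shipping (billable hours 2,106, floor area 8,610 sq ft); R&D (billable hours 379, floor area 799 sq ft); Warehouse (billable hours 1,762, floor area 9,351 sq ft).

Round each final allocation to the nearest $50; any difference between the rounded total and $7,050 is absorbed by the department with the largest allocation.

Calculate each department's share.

Shipping: $3,300; R&D: $400; Warehouse: $3,350

Billable hours total 4,247; floor area total 18,760.
Blended shares (30% billable hours + 70% floor area): Shipping 0.4700; R&D 0.0566; Warehouse 0.4734.
Proportional shares: Shipping 3,313.73; R&D 398.93; Warehouse 3,337.34.
At nearest $50: Shipping $3,300; R&D $400; Warehouse $3,350. Sum = $7,050.
No rounding difference to absorb.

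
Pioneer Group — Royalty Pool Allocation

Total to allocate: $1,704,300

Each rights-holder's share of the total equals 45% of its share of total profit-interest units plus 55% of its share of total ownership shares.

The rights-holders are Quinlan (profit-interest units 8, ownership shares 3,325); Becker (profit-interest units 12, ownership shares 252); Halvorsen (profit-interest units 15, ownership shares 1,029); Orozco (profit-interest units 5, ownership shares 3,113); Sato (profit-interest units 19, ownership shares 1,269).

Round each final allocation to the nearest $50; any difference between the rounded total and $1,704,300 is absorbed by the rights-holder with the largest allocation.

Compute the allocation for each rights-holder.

Profit-interest units total 59; ownership shares total 8,988.
Combined weights (45% profit-interest units + 55% ownership shares): Quinlan 0.2645; Becker 0.1069; Halvorsen 0.1774; Orozco 0.2286; Sato 0.2226.
Raw shares: Quinlan 450,757.83; Becker 182,268.04; Halvorsen 302,298.63; Orozco 389,651.51; Sato 379,323.99.
At nearest $50: Quinlan $450,750; Becker $182,250; Halvorsen $302,300; Orozco $389,650; Sato $379,300. Sum = $1,704,250.
Difference $1,704,300 − $1,704,250 = +$50 applied to largest allocation (Quinlan): Quinlan becomes $450,800.

Quinlan: $450,800 · Becker: $182,250 · Halvorsen: $302,300 · Orozco: $389,650 · Sato: $379,300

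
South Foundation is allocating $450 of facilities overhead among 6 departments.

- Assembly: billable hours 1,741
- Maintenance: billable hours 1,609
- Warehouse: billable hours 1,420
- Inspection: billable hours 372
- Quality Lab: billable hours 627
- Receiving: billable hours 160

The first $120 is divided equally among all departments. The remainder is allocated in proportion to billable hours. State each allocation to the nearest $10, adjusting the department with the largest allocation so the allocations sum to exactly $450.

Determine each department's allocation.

$120 shared equally gives $20 per department.
Remainder $330 by billable hours (total 5,929): Assembly 96.90 → $100; Maintenance 89.55 → $90; Warehouse 79.04 → $80; Inspection 20.71 → $20; Quality Lab 34.90 → $30; Receiving 8.91 → $10.
Totals: Assembly $20 + $100 = $120; Maintenance $20 + $90 = $110; Warehouse $20 + $80 = $100; Inspection $20 + $20 = $40; Quality Lab $20 + $30 = $50; Receiving $20 + $10 = $30.

Assembly: $120 · Maintenance: $110 · Warehouse: $100 · Inspection: $40 · Quality Lab: $50 · Receiving: $30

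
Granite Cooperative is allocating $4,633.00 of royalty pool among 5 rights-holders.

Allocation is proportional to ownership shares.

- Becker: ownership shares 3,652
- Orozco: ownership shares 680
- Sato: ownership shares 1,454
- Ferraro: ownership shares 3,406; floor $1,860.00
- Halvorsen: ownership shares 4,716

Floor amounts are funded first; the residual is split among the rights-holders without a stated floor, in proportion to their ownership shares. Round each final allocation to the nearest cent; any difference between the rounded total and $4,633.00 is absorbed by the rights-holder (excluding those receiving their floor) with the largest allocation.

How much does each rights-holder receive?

Guaranteed amounts: Ferraro $1,860.00. Remaining pool $2,773.00.
Remaining pool split over remaining ownership shares 10,502: Becker 964.2921 → $964.29; Orozco 179.5506 → $179.55; Sato 383.9213 → $383.92; Halvorsen 1,245.2360 → $1,245.24.

Becker: $964.29; Orozco: $179.55; Sato: $383.92; Ferraro: $1,860.00; Halvorsen: $1,245.24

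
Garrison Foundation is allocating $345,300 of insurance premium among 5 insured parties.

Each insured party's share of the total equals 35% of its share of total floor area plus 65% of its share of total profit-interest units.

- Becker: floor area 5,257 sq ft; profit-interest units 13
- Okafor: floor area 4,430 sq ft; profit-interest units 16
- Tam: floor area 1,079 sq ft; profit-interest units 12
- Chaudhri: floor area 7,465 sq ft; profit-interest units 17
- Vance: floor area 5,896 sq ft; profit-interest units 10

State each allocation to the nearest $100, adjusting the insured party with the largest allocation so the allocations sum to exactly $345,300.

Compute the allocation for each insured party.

Becker: $69,200 · Okafor: $75,000 · Tam: $45,000 · Chaudhri: $93,600 · Vance: $62,500

Totals — floor area 24,127, profit-interest units 68.
Combined weights (35% floor area + 65% profit-interest units): Becker 0.2005; Okafor 0.2172; Tam 0.1304; Chaudhri 0.2708; Vance 0.1811.
Pro-rata amounts: Becker 69,241.54; Okafor 75,000.98; Tam 45,012.78; Chaudhri 93,504.32; Vance 62,540.38.
Rounded to nearest $100: Becker $69,200; Okafor $75,000; Tam $45,000; Chaudhri $93,500; Vance $62,500. Sum = $345,200.
Difference $345,300 − $345,200 = +$100 applied to largest allocation (Chaudhri): Chaudhri becomes $93,600.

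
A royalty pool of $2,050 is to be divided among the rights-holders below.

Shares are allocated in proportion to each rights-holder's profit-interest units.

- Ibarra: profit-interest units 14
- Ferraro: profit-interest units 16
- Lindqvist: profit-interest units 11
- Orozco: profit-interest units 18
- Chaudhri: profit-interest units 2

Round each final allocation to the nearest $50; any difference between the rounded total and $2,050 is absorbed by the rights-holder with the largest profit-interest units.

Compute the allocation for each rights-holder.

Total profit-interest units = 61.
Pro-rata amounts: Ibarra 14/61 × $2,050 = 470.49; Ferraro 16/61 × $2,050 = 537.70; Lindqvist 11/61 × $2,050 = 369.67; Orozco 18/61 × $2,050 = 604.92; Chaudhri 2/61 × $2,050 = 67.21.
After rounding ($50): Ibarra $450; Ferraro $550; Lindqvist $350; Orozco $600; Chaudhri $50. Sum = $2,000.
Difference $2,050 − $2,000 = +$50 applied to largest profit-interest units (Orozco): Orozco becomes $650.

Ibarra: $450 · Ferraro: $550 · Lindqvist: $350 · Orozco: $650 · Chaudhri: $50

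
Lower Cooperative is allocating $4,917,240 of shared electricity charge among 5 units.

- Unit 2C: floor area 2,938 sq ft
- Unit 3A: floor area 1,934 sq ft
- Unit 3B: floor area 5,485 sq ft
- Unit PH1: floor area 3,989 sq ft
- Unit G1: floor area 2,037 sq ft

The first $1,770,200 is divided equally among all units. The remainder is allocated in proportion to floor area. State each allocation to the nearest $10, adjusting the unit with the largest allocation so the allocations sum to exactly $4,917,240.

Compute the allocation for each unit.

$1,770,200 shared equally gives $354,040 per unit.
Remainder $3,147,040 by floor area (total 16,383): Unit 2C 564,365.72 → $564,370; Unit 3A 371,505.55 → $371,510; Unit 3B 1,053,623.54 → $1,053,620; Unit PH1 766,254.20 → $766,250; Unit G1 391,291.00 → $391,290.
Totals: Unit 2C $354,040 + $564,370 = $918,410; Unit 3A $354,040 + $371,510 = $725,550; Unit 3B $354,040 + $1,053,620 = $1,407,660; Unit PH1 $354,040 + $766,250 = $1,120,290; Unit G1 $354,040 + $391,290 = $745,330.

Unit 2C: $918,410 · Unit 3A: $725,550 · Unit 3B: $1,407,660 · Unit PH1: $1,120,290 · Unit G1: $745,330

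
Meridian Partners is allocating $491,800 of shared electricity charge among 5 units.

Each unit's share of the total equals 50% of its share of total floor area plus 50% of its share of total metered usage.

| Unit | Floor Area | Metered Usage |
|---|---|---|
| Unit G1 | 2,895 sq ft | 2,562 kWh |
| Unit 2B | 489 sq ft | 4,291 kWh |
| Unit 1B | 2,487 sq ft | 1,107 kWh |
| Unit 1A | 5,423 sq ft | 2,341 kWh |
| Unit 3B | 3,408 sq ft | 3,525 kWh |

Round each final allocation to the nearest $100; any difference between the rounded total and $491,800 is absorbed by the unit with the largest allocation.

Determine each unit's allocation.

Unit G1: $94,000; Unit 2B: $84,500; Unit 1B: $61,300; Unit 1A: $132,300; Unit 3B: $119,700

Totals — floor area 14,702, metered usage 13,826.
Blended shares (50% floor area + 50% metered usage): Unit G1 0.1911; Unit 2B 0.1718; Unit 1B 0.1246; Unit 1A 0.2691; Unit 3B 0.2434.
Raw shares: Unit G1 93,986.68; Unit 2B 84,495.69; Unit 1B 61,284.97; Unit 1A 132,338.48; Unit 3B 119,694.19.
At nearest $100: Unit G1 $94,000; Unit 2B $84,500; Unit 1B $61,300; Unit 1A $132,300; Unit 3B $119,700. Sum = $491,800.
Rounded total matches; no reconciliation needed.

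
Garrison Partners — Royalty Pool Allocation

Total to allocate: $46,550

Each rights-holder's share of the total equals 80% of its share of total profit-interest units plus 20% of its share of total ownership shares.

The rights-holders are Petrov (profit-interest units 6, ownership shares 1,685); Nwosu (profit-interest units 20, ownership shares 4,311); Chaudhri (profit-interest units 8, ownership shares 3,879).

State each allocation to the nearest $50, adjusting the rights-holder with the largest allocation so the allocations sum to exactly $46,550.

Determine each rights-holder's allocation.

Petrov: $8,150 | Nwosu: $26,000 | Chaudhri: $12,400

Profit-interest units total 34; ownership shares total 9,875.
Combined weights (80% profit-interest units + 20% ownership shares): Petrov 0.1753; Nwosu 0.5579; Chaudhri 0.2668.
Proportional shares: Petrov 8,160.36; Nwosu 25,970.23; Chaudhri 12,419.42.
After rounding ($50): Petrov $8,150; Nwosu $25,950; Chaudhri $12,400. Sum = $46,500.
Difference $46,550 − $46,500 = +$50 applied to largest allocation (Nwosu): Nwosu becomes $26,000.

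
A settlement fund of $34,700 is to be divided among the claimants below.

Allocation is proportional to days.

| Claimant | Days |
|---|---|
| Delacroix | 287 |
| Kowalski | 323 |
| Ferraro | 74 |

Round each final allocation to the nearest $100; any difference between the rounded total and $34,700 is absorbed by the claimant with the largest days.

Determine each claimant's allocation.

Sum of days: 684.
Proportional shares: Delacroix 287/684 × $34,700 = 14,559.80; Kowalski 323/684 × $34,700 = 16,386.11; Ferraro 74/684 × $34,700 = 3,754.09.
After rounding ($100): Delacroix $14,600; Kowalski $16,400; Ferraro $3,800. Sum = $34,800.
Difference $34,700 − $34,800 = −$100 applied to largest days (Kowalski): Kowalski becomes $16,300.

Delacroix: $14,600 · Kowalski: $16,300 · Ferraro: $3,800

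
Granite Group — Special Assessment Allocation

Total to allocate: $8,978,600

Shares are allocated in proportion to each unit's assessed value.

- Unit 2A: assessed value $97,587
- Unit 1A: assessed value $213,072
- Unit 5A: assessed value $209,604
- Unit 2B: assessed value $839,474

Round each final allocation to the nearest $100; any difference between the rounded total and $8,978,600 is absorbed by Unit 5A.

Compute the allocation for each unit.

Total assessed value = 1,359,737.
Unrounded shares: Unit 2A 97,587/1,359,737 × $8,978,600 = 644,385.38; Unit 1A 213,072/1,359,737 × $8,978,600 = 1,406,954.62; Unit 5A 209,604/1,359,737 × $8,978,600 = 1,384,054.77; Unit 2B 839,474/1,359,737 × $8,978,600 = 5,543,205.23.
At nearest $100: Unit 2A $644,400; Unit 1A $1,407,000; Unit 5A $1,384,100; Unit 2B $5,543,200. Sum = $8,978,700.
Difference $8,978,600 − $8,978,700 = −$100 applied to Unit 5A: Unit 5A becomes $1,384,000.

Unit 2A: $644,400 | Unit 1A: $1,407,000 | Unit 5A: $1,384,000 | Unit 2B: $5,543,200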